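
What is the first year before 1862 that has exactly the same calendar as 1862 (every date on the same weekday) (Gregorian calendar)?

Two years share a calendar iff Jan 1 falls on the same weekday and both are leap or both are common. 1862: Jan 1 is Wednesday, common year.
1861: Jan 1 Tuesday, common
1860: Jan 1 Sunday, leap
1859: Jan 1 Saturday, common
1858: Jan 1 Friday, common
1857: Jan 1 Thursday, common
1856: Jan 1 Tuesday, leap
1855: Jan 1 Monday, common
1854: Jan 1 Sunday, common
1853: Jan 1 Saturday, common
1852: Jan 1 Thursday, leap
1851: Jan 1 Wednesday, common
1851 matches on both conditions.

1851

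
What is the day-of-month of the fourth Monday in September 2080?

September 1, 2080 is a Sunday, so the first Monday is the 2nd.
The fourth Monday is 2 + 21 = 23.

23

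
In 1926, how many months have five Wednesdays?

4

A month of length L has five Wednesdays iff its first Wednesday is on day ≤ L−28 (so day 1–3 in a 31-day month, 1–2 in a 30-day month, day 1 in a leap February).
Checking each month of 1926: Jan starts Fri (31d); Feb starts Mon (28d); Mar starts Mon (31d) ✓; Apr starts Thu (30d); May starts Sat (31d); Jun starts Tue (30d) ✓; Jul starts Thu (31d); Aug starts Sun (31d); Sep starts Wed (30d) ✓; Oct starts Fri (31d); Nov starts Mon (30d); Dec starts Wed (31d) ✓.
Five-Wednesday months: March, June, September, December → 4.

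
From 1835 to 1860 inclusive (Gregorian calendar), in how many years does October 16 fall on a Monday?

4

Track October 16's weekday year by year (advancing +1, or +2 across a Feb 29):
  1835: Fri  1836: Sun (+2)  1837: Mon (+1) ✓  1838: Tue (+1)  1839: Wed (+1)
  1840: Fri (+2)  1841: Sat (+1)  1842: Sun (+1)  1843: Mon (+1) ✓  1844: Wed (+2)
  1845: Thu (+1)  1846: Fri (+1)  1847: Sat (+1)  1848: Mon (+2) ✓  1849: Tue (+1)
  1850: Wed (+1)  1851: Thu (+1)  1852: Sat (+2)  1853: Sun (+1)  1854: Mon (+1) ✓
  1855: Tue (+1)  1856: Thu (+2)  1857: Fri (+1)  1858: Sat (+1)  1859: Sun (+1)
  1860: Tue (+2)
Monday years: 1837, 1843, 1848, 1854 — 4 in total.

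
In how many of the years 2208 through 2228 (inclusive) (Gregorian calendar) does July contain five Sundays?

July has 31 days; it has five Sundays when Sunday falls among the first (month-length − 28) days — i.e. when July 1 is one of Sunday/Saturday/Friday.
July 1 by year: 2208:Fri✓ 2209:Sat✓ 2210:Sun✓ 2211:Mon 2212:Wed 2213:Thu 2214:Fri✓ 2215:Sat✓ 2216:Mon 2217:Tue 2218:Wed 2219:Thu 2220:Sat✓ 2221:Sun✓ 2222:Mon 2223:Tue 2224:Thu 2225:Fri✓ 2226:Sat✓ 2227:Sun✓ 2228:Tue
Years with five Sundays: 2208, 2209, 2210, 2214, 2215, 2220, 2221, 2225, 2226, 2227 → 10.

10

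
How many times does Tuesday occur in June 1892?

4

June 1892 has 30 days and begins on Wednesday.
The first Tuesday is June 7.
Tuesdays fall on 7, 14, 21, 28 — that's 4.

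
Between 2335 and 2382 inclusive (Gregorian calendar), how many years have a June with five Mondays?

June has 30 days; it has five Mondays when Monday falls among the first (month-length − 28) days — i.e. when June 1 is one of Monday/Sunday.
June 1 by year: 2335:Sat 2336:Mon✓ 2337:Tue 2338:Wed 2339:Thu 2340:Sat 2341:Sun✓ 2342:Mon✓ 2343:Tue 2344:Thu 2345:Fri 2346:Sat 2347:Sun✓ 2348:Tue 2349:Wed …(18 more)… 2368:Sat 2369:Sun✓ 2370:Mon✓ 2371:Tue 2372:Thu 2373:Fri 2374:Sat 2375:Sun✓ 2376:Tue 2377:Wed 2378:Thu 2379:Fri 2380:Sun✓ 2381:Mon✓ 2382:Tue
Years with five Mondays: 2336, 2341, 2342, 2347, 2352, 2353, 2358, 2359, 2364, 2369, 2370, 2375, 2380, 2381 → 14.

14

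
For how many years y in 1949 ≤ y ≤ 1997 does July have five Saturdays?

21

July has 31 days; it has five Saturdays when Saturday falls among the first (month-length − 28) days — i.e. when July 1 is one of Saturday/Friday/Thursday.
July 1 by year: 1949:Fri✓ 1950:Sat✓ 1951:Sun 1952:Tue 1953:Wed 1954:Thu✓ 1955:Fri✓ 1956:Sun 1957:Mon 1958:Tue 1959:Wed 1960:Fri✓ 1961:Sat✓ 1962:Sun 1963:Mon …(19 more)… 1983:Fri✓ 1984:Sun 1985:Mon 1986:Tue 1987:Wed 1988:Fri✓ 1989:Sat✓ 1990:Sun 1991:Mon 1992:Wed 1993:Thu✓ 1994:Fri✓ 1995:Sat✓ 1996:Mon 1997:Tue
Years with five Saturdays: 1949, 1950, 1954, 1955, 1960, 1961, 1965, 1966, 1967, 1971, 1972, 1976, 1977, 1978, 1982, 1983, 1988, 1989, 1993, 1994, 1995 → 21.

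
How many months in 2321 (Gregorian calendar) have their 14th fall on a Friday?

Check the 14th of each month of 2321: Jan 14: Fri, Feb 14: Mon, Mar 14: Mon, Apr 14: Thu, May 14: Sat, Jun 14: Tue, Jul 14: Thu, Aug 14: Sun, Sep 14: Wed, Oct 14: Fri, Nov 14: Mon, Dec 14: Wed.
Friday occurs in January, October — 2 months.

2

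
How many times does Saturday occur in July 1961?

5

July 1961 has 31 days and begins on Saturday.
The first Saturday is July 1.
Saturdays fall on 1, 8, 15, 22, 29 — that's 5.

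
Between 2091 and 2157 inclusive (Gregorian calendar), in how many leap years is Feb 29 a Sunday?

2

Leap years in 2091–2157: 16 of them.
Feb 29 weekday advances by 5 (mod 7) from one leap year to the next four years later (or differs when a century non-leap intervenes).
Leap-day weekdays: 2092:Fri 2096:Wed 2104:Fri 2108:Wed 2112:Mon 2116:Sat 2120:Thu 2124:Tue 2128:Sun✓ 2132:Fri 2136:Wed 2140:Mon 2144:Sat 2148:Thu 2152:Tue 2156:Sun✓
Sunday: 2128, 2156 → 2.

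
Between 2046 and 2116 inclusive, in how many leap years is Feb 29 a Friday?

3

Leap years in 2046–2116: 17 of them.
Feb 29 weekday advances by 5 (mod 7) from one leap year to the next four years later (or differs when a century non-leap intervenes).
Leap-day weekdays: 2048:Sat 2052:Thu 2056:Tue 2060:Sun 2064:Fri✓ 2068:Wed 2072:Mon 2076:Sat 2080:Thu 2084:Tue 2088:Sun 2092:Fri✓ 2096:Wed 2104:Fri✓ 2108:Wed 2112:Mon 2116:Sat
Friday: 2064, 2092, 2104 → 3.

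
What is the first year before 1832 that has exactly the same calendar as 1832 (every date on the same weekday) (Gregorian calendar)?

Two years share a calendar iff Jan 1 falls on the same weekday and both are leap or both are common. 1832: Jan 1 is Sunday, leap year.
1831: Jan 1 Saturday, common
1830: Jan 1 Friday, common
1829: Jan 1 Thursday, common
1828: Jan 1 Tuesday, leap
1827: Jan 1 Monday, common
1826: Jan 1 Sunday, common
1825: Jan 1 Saturday, common
1824: Jan 1 Thursday, leap
1823: Jan 1 Wednesday, common
1822: Jan 1 Tuesday, common
1821: Jan 1 Monday, common
1820: Jan 1 Saturday, leap
1819: Jan 1 Friday, common
1818: Jan 1 Thursday, common
1817: Jan 1 Wednesday, common
1816: Jan 1 Monday, leap
1815: Jan 1 Sunday, common
1814: Jan 1 Saturday, common
1813: Jan 1 Friday, common
1812: Jan 1 Wednesday, leap
1811: Jan 1 Tuesday, common
1810: Jan 1 Monday, common
1809: Jan 1 Sunday, common
1808: Jan 1 Friday, leap
1807: Jan 1 Thursday, common
1806: Jan 1 Wednesday, common
1805: Jan 1 Tuesday, common
1804: Jan 1 Sunday, leap
1804 matches on both conditions.

1804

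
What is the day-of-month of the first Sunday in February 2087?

February 1, 2087 is a Saturday, so the first Sunday is the 2nd.
The first Sunday is 2 + 0 = 2.

2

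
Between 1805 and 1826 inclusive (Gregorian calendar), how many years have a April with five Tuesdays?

7

April has 30 days; it has five Tuesdays when Tuesday falls among the first (month-length − 28) days — i.e. when April 1 is one of Tuesday/Monday.
April 1 by year: 1805:Mon✓ 1806:Tue✓ 1807:Wed 1808:Fri 1809:Sat 1810:Sun 1811:Mon✓ 1812:Wed 1813:Thu 1814:Fri 1815:Sat 1816:Mon✓ 1817:Tue✓ 1818:Wed 1819:Thu 1820:Sat 1821:Sun 1822:Mon✓ 1823:Tue✓ 1824:Thu 1825:Fri 1826:Sat
Years with five Tuesdays: 1805, 1806, 1811, 1816, 1817, 1822, 1823 → 7.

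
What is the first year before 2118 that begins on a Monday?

Jan 1 advances by 2 weekdays after a leap year and by 1 after a common year.
2118: Jan 1 is Saturday.
2117: Friday
2116: Wednesday (leap)
2115: Tuesday
2114: Monday
2114 begins on a Monday

2114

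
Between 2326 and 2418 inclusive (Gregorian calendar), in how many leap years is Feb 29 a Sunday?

Leap years in 2326–2418: 23 of them.
Feb 29 weekday advances by 5 (mod 7) from one leap year to the next four years later (or differs when a century non-leap intervenes).
Leap-day weekdays: 2328:Wed 2332:Mon 2336:Sat 2340:Thu 2344:Tue 2348:Sun✓ 2352:Fri 2356:Wed 2360:Mon 2364:Sat 2368:Thu 2372:Tue 2376:Sun✓ 2380:Fri 2384:Wed 2388:Mon 2392:Sat 2396:Thu 2400:Tue 2404:Sun✓ 2408:Fri 2412:Wed 2416:Mon
Sunday: 2348, 2376, 2404 → 3.

3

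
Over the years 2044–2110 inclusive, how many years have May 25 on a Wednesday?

10

Track May 25's weekday year by year (advancing +1, or +2 across a Feb 29):
  2044: Wed ✓  2045: Thu (+1)  2046: Fri (+1)  2047: Sat (+1)  2048: Mon (+2)
  2049: Tue (+1)  2050: Wed (+1) ✓  2051: Thu (+1)  2052: Sat (+2)  2053: Sun (+1)
  2054: Mon (+1)  2055: Tue (+1)  2056: Thu (+2)  2057: Fri (+1)  … (39 more years) …
  2097: Sat (+1)  2098: Sun (+1)  2099: Mon (+1)  2100: Tue (+1)  2101: Wed (+1) ✓
  2102: Thu (+1)  2103: Fri (+1)  2104: Sun (+2)  2105: Mon (+1)  2106: Tue (+1)
  2107: Wed (+1) ✓  2108: Fri (+2)  2109: Sat (+1)  2110: Sun (+1)
Wednesday years: 2044, 2050, 2061, 2067, 2072, 2078, 2089, 2095, 2101, 2107 — 10 in total.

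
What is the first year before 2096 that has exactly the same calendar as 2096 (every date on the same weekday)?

2068

Two years share a calendar iff Jan 1 falls on the same weekday and both are leap or both are common. 2096: Jan 1 is Sunday, leap year.
2095: Jan 1 Saturday, common
2094: Jan 1 Friday, common
2093: Jan 1 Thursday, common
2092: Jan 1 Tuesday, leap
2091: Jan 1 Monday, common
2090: Jan 1 Sunday, common
2089: Jan 1 Saturday, common
2088: Jan 1 Thursday, leap
2087: Jan 1 Wednesday, common
2086: Jan 1 Tuesday, common
2085: Jan 1 Monday, common
2084: Jan 1 Saturday, leap
2083: Jan 1 Friday, common
2082: Jan 1 Thursday, common
2081: Jan 1 Wednesday, common
2080: Jan 1 Monday, leap
2079: Jan 1 Sunday, common
2078: Jan 1 Saturday, common
2077: Jan 1 Friday, common
2076: Jan 1 Wednesday, leap
2075: Jan 1 Tuesday, common
2074: Jan 1 Monday, common
2073: Jan 1 Sunday, common
2072: Jan 1 Friday, leap
2071: Jan 1 Thursday, common
2070: Jan 1 Wednesday, common
2069: Jan 1 Tuesday, common
2068: Jan 1 Sunday, leap
2068 matches on both conditions.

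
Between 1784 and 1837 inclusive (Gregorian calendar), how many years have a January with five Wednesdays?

21

January has 31 days; it has five Wednesdays when Wednesday falls among the first (month-length − 28) days — i.e. when January 1 is one of Wednesday/Tuesday/Monday.
January 1 by year: 1784:Thu 1785:Sat 1786:Sun 1787:Mon✓ 1788:Tue✓ 1789:Thu 1790:Fri 1791:Sat 1792:Sun 1793:Tue✓ 1794:Wed✓ 1795:Thu 1796:Fri 1797:Sun 1798:Mon✓ …(24 more)… 1823:Wed✓ 1824:Thu 1825:Sat 1826:Sun 1827:Mon✓ 1828:Tue✓ 1829:Thu 1830:Fri 1831:Sat 1832:Sun 1833:Tue✓ 1834:Wed✓ 1835:Thu 1836:Fri 1837:Sun
Years with five Wednesdays: 1787, 1788, 1793, 1794, 1798, 1799, 1800, 1805, 1806, 1810, 1811, 1812, 1816, 1817, 1821, 1822, 1823, 1827, 1828, 1833, 1834 → 21.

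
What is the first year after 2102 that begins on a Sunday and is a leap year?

Jan 1 advances by 2 weekdays after a leap year and by 1 after a common year.
2102: Jan 1 is Sunday.
2103: Monday
2104: Tuesday (leap)
2105: Thursday
2106: Friday
2107: Saturday
2108: Sunday (leap)
2108 begins on a Sunday and is a leap year.

2108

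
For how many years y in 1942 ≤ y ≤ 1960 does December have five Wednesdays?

9

December has 31 days; it has five Wednesdays when Wednesday falls among the first (month-length − 28) days — i.e. when December 1 is one of Wednesday/Tuesday/Monday.
December 1 by year: 1942:Tue✓ 1943:Wed✓ 1944:Fri 1945:Sat 1946:Sun 1947:Mon✓ 1948:Wed✓ 1949:Thu 1950:Fri 1951:Sat 1952:Mon✓ 1953:Tue✓ 1954:Wed✓ 1955:Thu 1956:Sat 1957:Sun 1958:Mon✓ 1959:Tue✓ 1960:Thu
Years with five Wednesdays: 1942, 1943, 1947, 1948, 1952, 1953, 1954, 1958, 1959 → 9.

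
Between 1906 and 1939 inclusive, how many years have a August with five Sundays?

August has 31 days; it has five Sundays when Sunday falls among the first (month-length − 28) days — i.e. when August 1 is one of Sunday/Saturday/Friday.
August 1 by year: 1906:Wed 1907:Thu 1908:Sat✓ 1909:Sun✓ 1910:Mon 1911:Tue 1912:Thu 1913:Fri✓ 1914:Sat✓ 1915:Sun✓ 1916:Tue 1917:Wed 1918:Thu 1919:Fri✓ 1920:Sun✓ …(4 more)… 1925:Sat✓ 1926:Sun✓ 1927:Mon 1928:Wed 1929:Thu 1930:Fri✓ 1931:Sat✓ 1932:Mon 1933:Tue 1934:Wed 1935:Thu 1936:Sat✓ 1937:Sun✓ 1938:Mon 1939:Tue
Years with five Sundays: 1908, 1909, 1913, 1914, 1915, 1919, 1920, 1924, 1925, 1926, 1930, 1931, 1936, 1937 → 14.

14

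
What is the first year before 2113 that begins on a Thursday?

Jan 1 advances by 2 weekdays after a leap year and by 1 after a common year.
2113: Jan 1 is Sunday.
2112: Friday (leap)
2111: Thursday
2111 begins on a Thursday

2111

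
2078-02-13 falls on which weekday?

Sunday

January 1, 2078 is a Saturday.
February 13 is day 44 of the year, i.e. 43 days after Jan 1.
43 mod 7 = 1, so advance 1 weekday from Saturday: Sunday.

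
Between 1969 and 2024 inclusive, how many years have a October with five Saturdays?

24

October has 31 days; it has five Saturdays when Saturday falls among the first (month-length − 28) days — i.e. when October 1 is one of Saturday/Friday/Thursday.
October 1 by year: 1969:Wed 1970:Thu✓ 1971:Fri✓ 1972:Sun 1973:Mon 1974:Tue 1975:Wed 1976:Fri✓ 1977:Sat✓ 1978:Sun 1979:Mon 1980:Wed 1981:Thu✓ 1982:Fri✓ 1983:Sat✓ …(26 more)… 2010:Fri✓ 2011:Sat✓ 2012:Mon 2013:Tue 2014:Wed 2015:Thu✓ 2016:Sat✓ 2017:Sun 2018:Mon 2019:Tue 2020:Thu✓ 2021:Fri✓ 2022:Sat✓ 2023:Sun 2024:Tue
Years with five Saturdays: 1970, 1971, 1976, 1977, 1981, 1982, 1983, 1987, 1988, 1992, 1993, 1994, 1998, 1999, 2004, 2005, 2009, 2010, 2011, 2015, 2016, 2020, 2021, 2022 → 24.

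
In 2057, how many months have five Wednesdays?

A month of length L has five Wednesdays iff its first Wednesday is on day ≤ L−28 (so day 1–3 in a 31-day month, 1–2 in a 30-day month, day 1 in a leap February).
Checking each month of 2057: Jan starts Mon (31d) ✓; Feb starts Thu (28d); Mar starts Thu (31d); Apr starts Sun (30d); May starts Tue (31d) ✓; Jun starts Fri (30d); Jul starts Sun (31d); Aug starts Wed (31d) ✓; Sep starts Sat (30d); Oct starts Mon (31d) ✓; Nov starts Thu (30d); Dec starts Sat (31d).
Five-Wednesday months: January, May, August, October → 4.

4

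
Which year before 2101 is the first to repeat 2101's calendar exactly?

Two years share a calendar iff Jan 1 falls on the same weekday and both are leap or both are common. 2101: Jan 1 is Saturday, common year.
2100: Jan 1 Friday, common
2099: Jan 1 Thursday, common
2098: Jan 1 Wednesday, common
2097: Jan 1 Tuesday, common
2096: Jan 1 Sunday, leap
2095: Jan 1 Saturday, common
2095 matches on both conditions.

2095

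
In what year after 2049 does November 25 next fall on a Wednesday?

2054

From one year to the next, a fixed date's weekday advances by 1, or by 2 when a Feb 29 lies between the two dates.
2049: November 25 is Thursday.
2050: Friday (+1)
2051: Saturday (+1)
2052: Monday (+2)
2053: Tuesday (+1)
2054: Wednesday (+1)
November 25 falls on a Wednesday in 2054.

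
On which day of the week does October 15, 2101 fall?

Saturday

January 1, 2101 is a Saturday.
October 15 is day 288 of the year, i.e. 287 days after Jan 1.
287 mod 7 = 0, so advance 0 weekdays from Saturday: Saturday.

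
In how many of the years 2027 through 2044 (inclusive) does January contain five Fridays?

8

January has 31 days; it has five Fridays when Friday falls among the first (month-length − 28) days — i.e. when January 1 is one of Friday/Thursday/Wednesday.
January 1 by year: 2027:Fri✓ 2028:Sat 2029:Mon 2030:Tue 2031:Wed✓ 2032:Thu✓ 2033:Sat 2034:Sun 2035:Mon 2036:Tue 2037:Thu✓ 2038:Fri✓ 2039:Sat 2040:Sun 2041:Tue 2042:Wed✓ 2043:Thu✓ 2044:Fri✓
Years with five Fridays: 2027, 2031, 2032, 2037, 2038, 2042, 2043, 2044 → 8.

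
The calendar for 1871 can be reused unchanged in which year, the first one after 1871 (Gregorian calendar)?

Two years share a calendar iff Jan 1 falls on the same weekday and both are leap or both are common. 1871: Jan 1 is Sunday, common year.
1872: Jan 1 Monday, leap
1873: Jan 1 Wednesday, common
1874: Jan 1 Thursday, common
1875: Jan 1 Friday, common
1876: Jan 1 Saturday, leap
1877: Jan 1 Monday, common
1878: Jan 1 Tuesday, common
1879: Jan 1 Wednesday, common
1880: Jan 1 Thursday, leap
1881: Jan 1 Saturday, common
1882: Jan 1 Sunday, common
1882 matches on both conditions.

1882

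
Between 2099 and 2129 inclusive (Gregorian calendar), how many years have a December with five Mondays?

12

December has 31 days; it has five Mondays when Monday falls among the first (month-length − 28) days — i.e. when December 1 is one of Monday/Sunday/Saturday.
December 1 by year: 2099:Tue 2100:Wed 2101:Thu 2102:Fri 2103:Sat✓ 2104:Mon✓ 2105:Tue 2106:Wed 2107:Thu 2108:Sat✓ 2109:Sun✓ 2110:Mon✓ 2111:Tue 2112:Thu 2113:Fri 2114:Sat✓ 2115:Sun✓ 2116:Tue 2117:Wed 2118:Thu 2119:Fri 2120:Sun✓ 2121:Mon✓ 2122:Tue 2123:Wed 2124:Fri 2125:Sat✓ 2126:Sun✓ 2127:Mon✓ 2128:Wed 2129:Thu
Years with five Mondays: 2103, 2104, 2108, 2109, 2110, 2114, 2115, 2120, 2121, 2125, 2126, 2127 → 12.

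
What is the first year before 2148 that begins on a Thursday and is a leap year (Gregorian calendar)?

Jan 1 advances by 2 weekdays after a leap year and by 1 after a common year.
2148: Jan 1 is Monday (leap).
2147: Sunday
2146: Saturday
2145: Friday
2144: Wednesday (leap)
2143: Tuesday
2142: Monday
2141: Sunday
2140: Friday (leap)
2139: Thursday
2138: Wednesday
2137: Tuesday
2136: Sunday (leap)
2135: Saturday
2134: Friday
2133: Thursday
2132: Tuesday (leap)
2131: Monday
2130: Sunday
2129: Saturday
2128: Thursday (leap)
2128 begins on a Thursday and is a leap year.

2128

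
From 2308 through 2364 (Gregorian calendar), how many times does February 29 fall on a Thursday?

Leap years in 2308–2364: 15 of them.
Feb 29 weekday advances by 5 (mod 7) from one leap year to the next four years later (or differs when a century non-leap intervenes).
Leap-day weekdays: 2308:Sat 2312:Thu✓ 2316:Tue 2320:Sun 2324:Fri 2328:Wed 2332:Mon 2336:Sat 2340:Thu✓ 2344:Tue 2348:Sun 2352:Fri 2356:Wed 2360:Mon 2364:Sat
Thursday: 2312, 2340 → 2.

2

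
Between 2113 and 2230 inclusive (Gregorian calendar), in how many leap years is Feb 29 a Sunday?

4

Leap years in 2113–2230: 28 of them.
Feb 29 weekday advances by 5 (mod 7) from one leap year to the next four years later (or differs when a century non-leap intervenes).
Leap-day weekdays: 2116:Sat 2120:Thu 2124:Tue 2128:Sun✓ 2132:Fri 2136:Wed 2140:Mon 2144:Sat 2148:Thu 2152:Tue 2156:Sun✓ 2160:Fri 2164:Wed 2168:Mon 2172:Sat 2176:Thu 2180:Tue 2184:Sun✓ 2188:Fri 2192:Wed 2196:Mon 2204:Wed 2208:Mon 2212:Sat 2216:Thu 2220:Tue 2224:Sun✓ 2228:Fri
Sunday: 2128, 2156, 2184, 2224 → 4.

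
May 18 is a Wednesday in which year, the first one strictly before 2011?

2005

From one year to the next, a fixed date's weekday advances by 1, or by 2 when a Feb 29 lies between the two dates.
2011: May 18 is Wednesday.
2010: Tuesday (−1)
2009: Monday (−1)
2008: Sunday (−1)
2007: Friday (−2)
2006: Thursday (−1)
2005: Wednesday (−1)
May 18 falls on a Wednesday in 2005.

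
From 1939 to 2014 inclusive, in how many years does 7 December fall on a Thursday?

11

Track 7 December's weekday year by year (advancing +1, or +2 across a Feb 29):
  1939: Thu ✓  1940: Sat (+2)  1941: Sun (+1)  1942: Mon (+1)  1943: Tue (+1)
  1944: Thu (+2) ✓  1945: Fri (+1)  1946: Sat (+1)  1947: Sun (+1)  1948: Tue (+2)
  1949: Wed (+1)  1950: Thu (+1) ✓  1951: Fri (+1)  1952: Sun (+2)  … (48 more years) …
  2001: Fri (+1)  2002: Sat (+1)  2003: Sun (+1)  2004: Tue (+2)  2005: Wed (+1)
  2006: Thu (+1) ✓  2007: Fri (+1)  2008: Sun (+2)  2009: Mon (+1)  2010: Tue (+1)
  2011: Wed (+1)  2012: Fri (+2)  2013: Sat (+1)  2014: Sun (+1)
Thursday years: 1939, 1944, 1950, 1961, 1967, 1972, 1978, 1989, 1995, 2000, 2006 — 11 in total.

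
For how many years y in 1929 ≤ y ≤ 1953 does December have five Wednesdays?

11

December has 31 days; it has five Wednesdays when Wednesday falls among the first (month-length − 28) days — i.e. when December 1 is one of Wednesday/Tuesday/Monday.
December 1 by year: 1929:Sun 1930:Mon✓ 1931:Tue✓ 1932:Thu 1933:Fri 1934:Sat 1935:Sun 1936:Tue✓ 1937:Wed✓ 1938:Thu 1939:Fri 1940:Sun 1941:Mon✓ 1942:Tue✓ 1943:Wed✓ 1944:Fri 1945:Sat 1946:Sun 1947:Mon✓ 1948:Wed✓ 1949:Thu 1950:Fri 1951:Sat 1952:Mon✓ 1953:Tue✓
Years with five Wednesdays: 1930, 1931, 1936, 1937, 1941, 1942, 1943, 1947, 1948, 1952, 1953 → 11.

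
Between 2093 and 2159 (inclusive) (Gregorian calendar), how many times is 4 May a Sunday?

Track 4 May's weekday year by year (advancing +1, or +2 across a Feb 29):
  2093: Mon  2094: Tue (+1)  2095: Wed (+1)  2096: Fri (+2)  2097: Sat (+1)
  2098: Sun (+1) ✓  2099: Mon (+1)  2100: Tue (+1)  2101: Wed (+1)  2102: Thu (+1)
  2103: Fri (+1)  2104: Sun (+2) ✓  2105: Mon (+1)  2106: Tue (+1)  … (39 more years) …
  2146: Wed (+1)  2147: Thu (+1)  2148: Sat (+2)  2149: Sun (+1) ✓  2150: Mon (+1)
  2151: Tue (+1)  2152: Thu (+2)  2153: Fri (+1)  2154: Sat (+1)  2155: Sun (+1) ✓
  2156: Tue (+2)  2157: Wed (+1)  2158: Thu (+1)  2159: Fri (+1)
Sunday years: 2098, 2104, 2110, 2121, 2127, 2132, 2138, 2149, 2155 — 9 in total.

9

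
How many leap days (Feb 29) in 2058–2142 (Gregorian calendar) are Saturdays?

Leap years in 2058–2142: 20 of them.
Feb 29 weekday advances by 5 (mod 7) from one leap year to the next four years later (or differs when a century non-leap intervenes).
Leap-day weekdays: 2060:Sun 2064:Fri 2068:Wed 2072:Mon 2076:Sat✓ 2080:Thu 2084:Tue 2088:Sun 2092:Fri 2096:Wed 2104:Fri 2108:Wed 2112:Mon 2116:Sat✓ 2120:Thu 2124:Tue 2128:Sun 2132:Fri 2136:Wed 2140:Mon
Saturday: 2076, 2116 → 2.

2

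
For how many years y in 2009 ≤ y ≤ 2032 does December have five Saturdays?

9

December has 31 days; it has five Saturdays when Saturday falls among the first (month-length − 28) days — i.e. when December 1 is one of Saturday/Friday/Thursday.
December 1 by year: 2009:Tue 2010:Wed 2011:Thu✓ 2012:Sat✓ 2013:Sun 2014:Mon 2015:Tue 2016:Thu✓ 2017:Fri✓ 2018:Sat✓ 2019:Sun 2020:Tue 2021:Wed 2022:Thu✓ 2023:Fri✓ 2024:Sun 2025:Mon 2026:Tue 2027:Wed 2028:Fri✓ 2029:Sat✓ 2030:Sun 2031:Mon 2032:Wed
Years with five Saturdays: 2011, 2012, 2016, 2017, 2018, 2022, 2023, 2028, 2029 → 9.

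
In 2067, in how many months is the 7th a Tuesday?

Check the 7th of each month of 2067: Jan 7: Fri, Feb 7: Mon, Mar 7: Mon, Apr 7: Thu, May 7: Sat, Jun 7: Tue, Jul 7: Thu, Aug 7: Sun, Sep 7: Wed, Oct 7: Fri, Nov 7: Mon, Dec 7: Wed.
Tuesday occurs in June — 1 month.

1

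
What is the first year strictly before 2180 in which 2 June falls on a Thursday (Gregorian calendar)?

2174

From one year to the next, a fixed date's weekday advances by 1, or by 2 when a Feb 29 lies between the two dates.
2180: June 2 is Friday.
2179: Wednesday (−2)
2178: Tuesday (−1)
2177: Monday (−1)
2176: Sunday (−1)
2175: Friday (−2)
2174: Thursday (−1)
2 June falls on a Thursday in 2174.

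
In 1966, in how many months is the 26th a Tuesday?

Check the 26th of each month of 1966: Jan 26: Wed, Feb 26: Sat, Mar 26: Sat, Apr 26: Tue, May 26: Thu, Jun 26: Sun, Jul 26: Tue, Aug 26: Fri, Sep 26: Mon, Oct 26: Wed, Nov 26: Sat, Dec 26: Mon.
Tuesday occurs in April, July — 2 months.

2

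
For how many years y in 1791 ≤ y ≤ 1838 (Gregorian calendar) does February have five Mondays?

February has 28 days (29 in leap years); it has five Mondays when Monday falls among the first (month-length − 28) days — i.e. when February 1 is Monday in a leap year (never in a common year).
February 1 by year: 1791:Tue 1792:Wed 1793:Fri 1794:Sat 1795:Sun 1796:Mon✓ 1797:Wed 1798:Thu 1799:Fri 1800:Sat 1801:Sun 1802:Mon 1803:Tue 1804:Wed 1805:Fri …(18 more)… 1824:Sun 1825:Tue 1826:Wed 1827:Thu 1828:Fri 1829:Sun 1830:Mon 1831:Tue 1832:Wed 1833:Fri 1834:Sat 1835:Sun 1836:Mon✓ 1837:Wed 1838:Thu
Years with five Mondays: 1796, 1808, 1836 → 3.

3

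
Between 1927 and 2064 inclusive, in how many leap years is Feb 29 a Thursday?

Leap years in 1927–2064: 35 of them.
Feb 29 weekday advances by 5 (mod 7) from one leap year to the next four years later (or differs when a century non-leap intervenes).
Leap-day weekdays: 1928:Wed 1932:Mon 1936:Sat 1940:Thu✓ 1944:Tue 1948:Sun 1952:Fri 1956:Wed 1960:Mon 1964:Sat 1968:Thu✓ 1972:Tue 1976:Sun …(9 more)… 2016:Mon 2020:Sat 2024:Thu✓ 2028:Tue 2032:Sun 2036:Fri 2040:Wed 2044:Mon 2048:Sat 2052:Thu✓ 2056:Tue 2060:Sun 2064:Fri
Thursday: 1940, 1968, 1996, 2024, 2052 → 5.

5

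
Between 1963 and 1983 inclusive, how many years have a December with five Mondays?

8

December has 31 days; it has five Mondays when Monday falls among the first (month-length − 28) days — i.e. when December 1 is one of Monday/Sunday/Saturday.
December 1 by year: 1963:Sun✓ 1964:Tue 1965:Wed 1966:Thu 1967:Fri 1968:Sun✓ 1969:Mon✓ 1970:Tue 1971:Wed 1972:Fri 1973:Sat✓ 1974:Sun✓ 1975:Mon✓ 1976:Wed 1977:Thu 1978:Fri 1979:Sat✓ 1980:Mon✓ 1981:Tue 1982:Wed 1983:Thu
Years with five Mondays: 1963, 1968, 1969, 1973, 1974, 1975, 1979, 1980 → 8.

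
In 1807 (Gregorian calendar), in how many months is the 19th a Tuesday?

Check the 19th of each month of 1807: Jan 19: Mon, Feb 19: Thu, Mar 19: Thu, Apr 19: Sun, May 19: Tue, Jun 19: Fri, Jul 19: Sun, Aug 19: Wed, Sep 19: Sat, Oct 19: Mon, Nov 19: Thu, Dec 19: Sat.
Tuesday occurs in May — 1 month.

1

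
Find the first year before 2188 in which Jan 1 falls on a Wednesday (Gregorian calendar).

Jan 1 advances by 2 weekdays after a leap year and by 1 after a common year.
2188: Jan 1 is Tuesday (leap).
2187: Monday
2186: Sunday
2185: Saturday
2184: Thursday (leap)
2183: Wednesday
2183 begins on a Wednesday

2183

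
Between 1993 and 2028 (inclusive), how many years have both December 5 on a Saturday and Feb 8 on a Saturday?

1

Check each year's weekday for December 5 and Feb 8:
  1993: Sun/Mon  1994: Mon/Tue  1995: Tue/Wed  1996: Thu/Thu  1997: Fri/Sat  1998: Sat/Sun  1999: Sun/Mon  2000: Tue/Tue  2001: Wed/Thu  2002: Thu/Fri  2003: Fri/Sat  2004: Sun/Sun  2005: Mon/Tue  2006: Tue/Wed  …(8 more)…  2015: Sat/Sun  2016: Mon/Mon  2017: Tue/Wed  2018: Wed/Thu  2019: Thu/Fri  2020: Sat/Sat ✓  2021: Sun/Mon  2022: Mon/Tue  2023: Tue/Wed  2024: Thu/Thu  2025: Fri/Sat  2026: Sat/Sun  2027: Sun/Mon  2028: Tue/Tue
Both conditions hold in: 2020 — 1.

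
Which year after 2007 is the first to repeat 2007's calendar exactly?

2018

Two years share a calendar iff Jan 1 falls on the same weekday and both are leap or both are common. 2007: Jan 1 is Monday, common year.
2008: Jan 1 Tuesday, leap
2009: Jan 1 Thursday, common
2010: Jan 1 Friday, common
2011: Jan 1 Saturday, common
2012: Jan 1 Sunday, leap
2013: Jan 1 Tuesday, common
2014: Jan 1 Wednesday, common
2015: Jan 1 Thursday, common
2016: Jan 1 Friday, leap
2017: Jan 1 Sunday, common
2018: Jan 1 Monday, common
2018 matches on both conditions.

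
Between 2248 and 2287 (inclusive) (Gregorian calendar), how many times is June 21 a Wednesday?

6

Track June 21's weekday year by year (advancing +1, or +2 across a Feb 29):
  2248: Wed ✓  2249: Thu (+1)  2250: Fri (+1)  2251: Sat (+1)  2252: Mon (+2)
  2253: Tue (+1)  2254: Wed (+1) ✓  2255: Thu (+1)  2256: Sat (+2)  2257: Sun (+1)
  2258: Mon (+1)  2259: Tue (+1)  2260: Thu (+2)  2261: Fri (+1)  … (12 more years) …
  2274: Sun (+1)  2275: Mon (+1)  2276: Wed (+2) ✓  2277: Thu (+1)  2278: Fri (+1)
  2279: Sat (+1)  2280: Mon (+2)  2281: Tue (+1)  2282: Wed (+1) ✓  2283: Thu (+1)
  2284: Sat (+2)  2285: Sun (+1)  2286: Mon (+1)  2287: Tue (+1)
Wednesday years: 2248, 2254, 2265, 2271, 2276, 2282 — 6 in total.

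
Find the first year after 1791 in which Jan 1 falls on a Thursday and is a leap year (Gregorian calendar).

Jan 1 advances by 2 weekdays after a leap year and by 1 after a common year.
1791: Jan 1 is Saturday.
1792: Sunday (leap)
1793: Tuesday
1794: Wednesday
1795: Thursday
1796: Friday (leap)
1797: Sunday
1798: Monday
1799: Tuesday
1800: Wednesday
1801: Thursday
1802: Friday
1803: Saturday
1804: Sunday (leap)
1805: Tuesday
1806: Wednesday
1807: Thursday
1808: Friday (leap)
1809: Sunday
1810: Monday
1811: Tuesday
1812: Wednesday (leap)
1813: Friday
1814: Saturday
1815: Sunday
1816: Monday (leap)
1817: Wednesday
1818: Thursday
1819: Friday
1820: Saturday (leap)
1821: Monday
1822: Tuesday
1823: Wednesday
1824: Thursday (leap)
1824 begins on a Thursday and is a leap year.

1824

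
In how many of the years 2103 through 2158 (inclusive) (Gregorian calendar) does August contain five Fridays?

24

August has 31 days; it has five Fridays when Friday falls among the first (month-length − 28) days — i.e. when August 1 is one of Friday/Thursday/Wednesday.
August 1 by year: 2103:Wed✓ 2104:Fri✓ 2105:Sat 2106:Sun 2107:Mon 2108:Wed✓ 2109:Thu✓ 2110:Fri✓ 2111:Sat 2112:Mon 2113:Tue 2114:Wed✓ 2115:Thu✓ 2116:Sat 2117:Sun …(26 more)… 2144:Sat 2145:Sun 2146:Mon 2147:Tue 2148:Thu✓ 2149:Fri✓ 2150:Sat 2151:Sun 2152:Tue 2153:Wed✓ 2154:Thu✓ 2155:Fri✓ 2156:Sun 2157:Mon 2158:Tue
Years with five Fridays: 2103, 2104, 2108, 2109, 2110, 2114, 2115, 2120, 2121, 2125, 2126, 2127, 2131, 2132, 2136, 2137, 2138, 2142, 2143, 2148, 2149, 2153, 2154, 2155 → 24.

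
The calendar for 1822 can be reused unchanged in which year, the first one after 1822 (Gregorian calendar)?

1833

Two years share a calendar iff Jan 1 falls on the same weekday and both are leap or both are common. 1822: Jan 1 is Tuesday, common year.
1823: Jan 1 Wednesday, common
1824: Jan 1 Thursday, leap
1825: Jan 1 Saturday, common
1826: Jan 1 Sunday, common
1827: Jan 1 Monday, common
1828: Jan 1 Tuesday, leap
1829: Jan 1 Thursday, common
1830: Jan 1 Friday, common
1831: Jan 1 Saturday, common
1832: Jan 1 Sunday, leap
1833: Jan 1 Tuesday, common
1833 matches on both conditions.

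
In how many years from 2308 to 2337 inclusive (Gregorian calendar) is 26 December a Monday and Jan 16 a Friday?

Check each year's weekday for 26 December and Jan 16:
  2308: Sat/Thu  2309: Sun/Sat  2310: Mon/Sun  2311: Tue/Mon  2312: Thu/Tue  2313: Fri/Thu  2314: Sat/Fri  2315: Sun/Sat  2316: Tue/Sun  2317: Wed/Tue  2318: Thu/Wed  2319: Fri/Thu  2320: Sun/Fri  2321: Mon/Sun  2322: Tue/Mon  2323: Wed/Tue  2324: Fri/Wed  2325: Sat/Fri  2326: Sun/Sat  2327: Mon/Sun  2328: Wed/Mon  2329: Thu/Wed  2330: Fri/Thu  2331: Sat/Fri  2332: Mon/Sat  2333: Tue/Mon  2334: Wed/Tue  2335: Thu/Wed  2336: Sat/Thu  2337: Sun/Sat
Both conditions hold in: no year — 0.

0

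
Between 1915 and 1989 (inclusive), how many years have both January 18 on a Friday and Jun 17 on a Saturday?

Check each year's weekday for January 18 and Jun 17:
  1915: Mon/Thu  1916: Tue/Sat  1917: Thu/Sun  1918: Fri/Mon  1919: Sat/Tue  1920: Sun/Thu  1921: Tue/Fri  1922: Wed/Sat  1923: Thu/Sun  1924: Fri/Tue  1925: Sun/Wed  1926: Mon/Thu  1927: Tue/Fri  1928: Wed/Sun  …(47 more)…  1976: Sun/Thu  1977: Tue/Fri  1978: Wed/Sat  1979: Thu/Sun  1980: Fri/Tue  1981: Sun/Wed  1982: Mon/Thu  1983: Tue/Fri  1984: Wed/Sun  1985: Fri/Mon  1986: Sat/Tue  1987: Sun/Wed  1988: Mon/Fri  1989: Wed/Sat
Both conditions hold in: no year — 0.

0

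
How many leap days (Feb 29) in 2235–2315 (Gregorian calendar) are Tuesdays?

Leap years in 2235–2315: 19 of them.
Feb 29 weekday advances by 5 (mod 7) from one leap year to the next four years later (or differs when a century non-leap intervenes).
Leap-day weekdays: 2236:Mon 2240:Sat 2244:Thu 2248:Tue✓ 2252:Sun 2256:Fri 2260:Wed 2264:Mon 2268:Sat 2272:Thu 2276:Tue✓ 2280:Sun 2284:Fri 2288:Wed 2292:Mon 2296:Sat 2304:Mon 2308:Sat 2312:Thu
Tuesday: 2248, 2276 → 2.

2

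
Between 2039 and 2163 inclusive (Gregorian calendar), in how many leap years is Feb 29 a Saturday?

Leap years in 2039–2163: 30 of them.
Feb 29 weekday advances by 5 (mod 7) from one leap year to the next four years later (or differs when a century non-leap intervenes).
Leap-day weekdays: 2040:Wed 2044:Mon 2048:Sat✓ 2052:Thu 2056:Tue 2060:Sun 2064:Fri 2068:Wed 2072:Mon 2076:Sat✓ 2080:Thu 2084:Tue 2088:Sun …(4 more)… 2112:Mon 2116:Sat✓ 2120:Thu 2124:Tue 2128:Sun 2132:Fri 2136:Wed 2140:Mon 2144:Sat✓ 2148:Thu 2152:Tue 2156:Sun 2160:Fri
Saturday: 2048, 2076, 2116, 2144 → 4.

4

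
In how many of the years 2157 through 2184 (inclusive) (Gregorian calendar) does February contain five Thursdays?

February has 28 days (29 in leap years); it has five Thursdays when Thursday falls among the first (month-length − 28) days — i.e. when February 1 is Thursday in a leap year (never in a common year).
February 1 by year: 2157:Tue 2158:Wed 2159:Thu 2160:Fri 2161:Sun 2162:Mon 2163:Tue 2164:Wed 2165:Fri 2166:Sat 2167:Sun 2168:Mon 2169:Wed 2170:Thu 2171:Fri 2172:Sat 2173:Mon 2174:Tue 2175:Wed 2176:Thu✓ 2177:Sat 2178:Sun 2179:Mon 2180:Tue 2181:Thu 2182:Fri 2183:Sat 2184:Sun
Years with five Thursdays: 2176 → 1.

1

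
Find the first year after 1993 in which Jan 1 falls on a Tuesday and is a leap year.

Jan 1 advances by 2 weekdays after a leap year and by 1 after a common year.
1993: Jan 1 is Friday.
1994: Saturday
1995: Sunday
1996: Monday (leap)
1997: Wednesday
1998: Thursday
1999: Friday
2000: Saturday (leap)
2001: Monday
2002: Tuesday
2003: Wednesday
2004: Thursday (leap)
2005: Saturday
2006: Sunday
2007: Monday
2008: Tuesday (leap)
2008 begins on a Tuesday and is a leap year.

2008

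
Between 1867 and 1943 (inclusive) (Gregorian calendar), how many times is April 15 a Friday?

11

Track April 15's weekday year by year (advancing +1, or +2 across a Feb 29):
  1867: Mon  1868: Wed (+2)  1869: Thu (+1)  1870: Fri (+1) ✓  1871: Sat (+1)
  1872: Mon (+2)  1873: Tue (+1)  1874: Wed (+1)  1875: Thu (+1)  1876: Sat (+2)
  1877: Sun (+1)  1878: Mon (+1)  1879: Tue (+1)  1880: Thu (+2)  … (49 more years) …
  1930: Tue (+1)  1931: Wed (+1)  1932: Fri (+2) ✓  1933: Sat (+1)  1934: Sun (+1)
  1935: Mon (+1)  1936: Wed (+2)  1937: Thu (+1)  1938: Fri (+1) ✓  1939: Sat (+1)
  1940: Mon (+2)  1941: Tue (+1)  1942: Wed (+1)  1943: Thu (+1)
Friday years: 1870, 1881, 1887, 1892, 1898, 1904, 1910, 1921, 1927, 1932, 1938 — 11 in total.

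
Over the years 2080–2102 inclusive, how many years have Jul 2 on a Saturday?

3

Track Jul 2's weekday year by year (advancing +1, or +2 across a Feb 29):
  2080: Tue  2081: Wed (+1)  2082: Thu (+1)  2083: Fri (+1)  2084: Sun (+2)
  2085: Mon (+1)  2086: Tue (+1)  2087: Wed (+1)  2088: Fri (+2)  2089: Sat (+1) ✓
  2090: Sun (+1)  2091: Mon (+1)  2092: Wed (+2)  2093: Thu (+1)  2094: Fri (+1)
  2095: Sat (+1) ✓  2096: Mon (+2)  2097: Tue (+1)  2098: Wed (+1)  2099: Thu (+1)
  2100: Fri (+1)  2101: Sat (+1) ✓  2102: Sun (+1)
Saturday years: 2089, 2095, 2101 — 3 in total.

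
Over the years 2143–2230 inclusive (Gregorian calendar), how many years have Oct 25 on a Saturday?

13

Track Oct 25's weekday year by year (advancing +1, or +2 across a Feb 29):
  2143: Fri  2144: Sun (+2)  2145: Mon (+1)  2146: Tue (+1)  2147: Wed (+1)
  2148: Fri (+2)  2149: Sat (+1) ✓  2150: Sun (+1)  2151: Mon (+1)  2152: Wed (+2)
  2153: Thu (+1)  2154: Fri (+1)  2155: Sat (+1) ✓  2156: Mon (+2)  … (60 more years) …
  2217: Sat (+1) ✓  2218: Sun (+1)  2219: Mon (+1)  2220: Wed (+2)  2221: Thu (+1)
  2222: Fri (+1)  2223: Sat (+1) ✓  2224: Mon (+2)  2225: Tue (+1)  2226: Wed (+1)
  2227: Thu (+1)  2228: Sat (+2) ✓  2229: Sun (+1)  2230: Mon (+1)
Saturday years: 2149, 2155, 2160, 2166, 2177, 2183, 2188, 2194, 2200, 2206, 2217, 2223, 2228 — 13 in total.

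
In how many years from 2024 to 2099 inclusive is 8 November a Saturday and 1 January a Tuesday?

3

Check each year's weekday for 8 November and 1 January:
  2024: Fri/Mon  2025: Sat/Wed  2026: Sun/Thu  2027: Mon/Fri  2028: Wed/Sat  2029: Thu/Mon  2030: Fri/Tue  2031: Sat/Wed  2032: Mon/Thu  2033: Tue/Sat  2034: Wed/Sun  2035: Thu/Mon  2036: Sat/Tue ✓  2037: Sun/Thu  …(48 more)…  2086: Fri/Tue  2087: Sat/Wed  2088: Mon/Thu  2089: Tue/Sat  2090: Wed/Sun  2091: Thu/Mon  2092: Sat/Tue ✓  2093: Sun/Thu  2094: Mon/Fri  2095: Tue/Sat  2096: Thu/Sun  2097: Fri/Tue  2098: Sat/Wed  2099: Sun/Thu
Both conditions hold in: 2036, 2064, 2092 — 3.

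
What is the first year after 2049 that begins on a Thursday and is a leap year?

2060

Jan 1 advances by 2 weekdays after a leap year and by 1 after a common year.
2049: Jan 1 is Friday.
2050: Saturday
2051: Sunday
2052: Monday (leap)
2053: Wednesday
2054: Thursday
2055: Friday
2056: Saturday (leap)
2057: Monday
2058: Tuesday
2059: Wednesday
2060: Thursday (leap)
2060 begins on a Thursday and is a leap year.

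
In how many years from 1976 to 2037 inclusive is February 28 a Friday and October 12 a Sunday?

6

Check each year's weekday for February 28 and October 12:
  1976: Sat/Tue  1977: Mon/Wed  1978: Tue/Thu  1979: Wed/Fri  1980: Thu/Sun  1981: Sat/Mon  1982: Sun/Tue  1983: Mon/Wed  1984: Tue/Fri  1985: Thu/Sat  1986: Fri/Sun ✓  1987: Sat/Mon  1988: Sun/Wed  1989: Tue/Thu  …(34 more)…  2024: Wed/Sat  2025: Fri/Sun ✓  2026: Sat/Mon  2027: Sun/Tue  2028: Mon/Thu  2029: Wed/Fri  2030: Thu/Sat  2031: Fri/Sun ✓  2032: Sat/Tue  2033: Mon/Wed  2034: Tue/Thu  2035: Wed/Fri  2036: Thu/Sun  2037: Sat/Mon
Both conditions hold in: 1986, 1997, 2003, 2014, 2025, 2031 — 6.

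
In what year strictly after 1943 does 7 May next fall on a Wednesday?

From one year to the next, a fixed date's weekday advances by 1, or by 2 when a Feb 29 lies between the two dates.
1943: May 7 is Friday.
1944: Sunday (+2)
1945: Monday (+1)
1946: Tuesday (+1)
1947: Wednesday (+1)
7 May falls on a Wednesday in 1947.

1947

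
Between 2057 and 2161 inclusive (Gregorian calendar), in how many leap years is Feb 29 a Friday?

Leap years in 2057–2161: 25 of them.
Feb 29 weekday advances by 5 (mod 7) from one leap year to the next four years later (or differs when a century non-leap intervenes).
Leap-day weekdays: 2060:Sun 2064:Fri✓ 2068:Wed 2072:Mon 2076:Sat 2080:Thu 2084:Tue 2088:Sun 2092:Fri✓ 2096:Wed 2104:Fri✓ 2108:Wed 2112:Mon 2116:Sat 2120:Thu 2124:Tue 2128:Sun 2132:Fri✓ 2136:Wed 2140:Mon 2144:Sat 2148:Thu 2152:Tue 2156:Sun 2160:Fri✓
Friday: 2064, 2092, 2104, 2132, 2160 → 5.

5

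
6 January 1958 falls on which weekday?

Monday

January 1, 1958 is a Wednesday.
January 6 is day 6 of the year, i.e. 5 days after Jan 1.
5 mod 7 = 5, so advance 5 weekdays from Wednesday: Monday.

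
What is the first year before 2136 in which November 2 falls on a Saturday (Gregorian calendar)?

2126

From one year to the next, a fixed date's weekday advances by 1, or by 2 when a Feb 29 lies between the two dates.
2136: November 2 is Friday.
2135: Wednesday (−2)
2134: Tuesday (−1)
2133: Monday (−1)
2132: Sunday (−1)
2131: Friday (−2)
2130: Thursday (−1)
2129: Wednesday (−1)
2128: Tuesday (−1)
2127: Sunday (−2)
2126: Saturday (−1)
November 2 falls on a Saturday in 2126.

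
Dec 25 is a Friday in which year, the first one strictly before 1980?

From one year to the next, a fixed date's weekday advances by 1, or by 2 when a Feb 29 lies between the two dates.
1980: December 25 is Thursday.
1979: Tuesday (−2)
1978: Monday (−1)
1977: Sunday (−1)
1976: Saturday (−1)
1975: Thursday (−2)
1974: Wednesday (−1)
1973: Tuesday (−1)
1972: Monday (−1)
1971: Saturday (−2)
1970: Friday (−1)
Dec 25 falls on a Friday in 1970.

1970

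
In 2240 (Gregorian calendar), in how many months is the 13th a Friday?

2

Check the 13th of each month of 2240: Jan 13: Mon, Feb 13: Thu, Mar 13: Fri, Apr 13: Mon, May 13: Wed, Jun 13: Sat, Jul 13: Mon, Aug 13: Thu, Sep 13: Sun, Oct 13: Tue, Nov 13: Fri, Dec 13: Sun.
Friday occurs in March, November — 2 months.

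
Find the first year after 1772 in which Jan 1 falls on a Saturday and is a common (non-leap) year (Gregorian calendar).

Jan 1 advances by 2 weekdays after a leap year and by 1 after a common year.
1772: Jan 1 is Wednesday (leap).
1773: Friday
1774: Saturday
1774 begins on a Saturday and is a common year.

1774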